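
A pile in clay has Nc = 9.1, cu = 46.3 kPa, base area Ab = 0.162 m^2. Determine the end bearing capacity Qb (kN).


Using Qb = Nc * cu * Ab
Qb = 9.1 * 46.3 * 0.162
Qb = 68.26 kN


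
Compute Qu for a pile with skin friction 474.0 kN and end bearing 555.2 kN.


Using Qu = Qf + Qb
Qu = 474.0 + 555.2
Qu = 1029.2 kN


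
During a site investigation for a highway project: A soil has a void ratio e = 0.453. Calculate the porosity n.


Using the relation n = e / (1 + e)
n = 0.453 / (1 + 0.453)
n = 0.453 / 1.453
n = 0.3118


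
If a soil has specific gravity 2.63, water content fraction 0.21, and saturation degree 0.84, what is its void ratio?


Using the relation e = Gs * w / S
e = 2.63 * 0.21 / 0.84
e = 0.6575


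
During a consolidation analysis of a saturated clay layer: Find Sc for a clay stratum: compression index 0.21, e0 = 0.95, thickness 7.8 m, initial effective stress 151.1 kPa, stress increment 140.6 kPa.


Using Sc = Cc * H / (1 + e0) * log10((sigma0 + delta_sigma) / sigma0)
Stress ratio = (151.1 + 140.6) / 151.1 = 1.93051
log10(1.93051) = 0.285672
Cc * H / (1 + e0) = 0.21 * 7.8 / (1 + 0.95) = 0.84
Sc = 0.84 * 0.285672
Sc = 0.24 m


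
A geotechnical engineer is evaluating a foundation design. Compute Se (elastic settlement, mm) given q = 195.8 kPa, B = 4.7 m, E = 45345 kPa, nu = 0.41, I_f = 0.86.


Result: 14.519 mm

Derivation:
Using Se = q * B * (1 - nu^2) * I_f / E
1 - nu^2 = 1 - 0.41^2 = 0.8319
Se = 195.8 * 4.7 * 0.8319 * 0.86 / 45345
Se = 0.014519 m
Convert to mm: Se = 0.014519 * 1000 = 14.519 mm


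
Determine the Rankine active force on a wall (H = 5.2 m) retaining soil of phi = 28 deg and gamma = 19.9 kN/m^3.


Result: 97.14 kN/m

Derivation:
Compute active earth pressure coefficient:
Ka = tan^2(45 - phi/2) = tan^2(31.0) = 0.361033
Compute active force:
Pa = 0.5 * Ka * gamma * H^2
Pa = 0.5 * 0.361033 * 19.9 * 5.2^2
Pa = 97.14 kN/m


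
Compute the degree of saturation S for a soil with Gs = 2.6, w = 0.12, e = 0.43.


Using S = Gs * w / e
S = 2.6 * 0.12 / 0.43
S = 0.7256


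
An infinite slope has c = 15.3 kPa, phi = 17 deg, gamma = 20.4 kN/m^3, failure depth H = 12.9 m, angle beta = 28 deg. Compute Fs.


Using Fs = c / (gamma*H*sin(beta)*cos(beta)) + tan(phi)/tan(beta)
Cohesion contribution = 15.3 / (20.4*12.9*sin(28)*cos(28))
Cohesion contribution = 0.140258
Friction contribution = tan(17)/tan(28) = 0.574996
Fs = 0.140258 + 0.574996
Fs = 0.715


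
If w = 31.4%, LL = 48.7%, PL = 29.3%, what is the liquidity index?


First compute the plasticity index:
PI = LL - PL = 48.7 - 29.3 = 19.4
Then compute the liquidity index:
LI = (w - PL) / PI
LI = (31.4 - 29.3) / 19.4
LI = 0.108


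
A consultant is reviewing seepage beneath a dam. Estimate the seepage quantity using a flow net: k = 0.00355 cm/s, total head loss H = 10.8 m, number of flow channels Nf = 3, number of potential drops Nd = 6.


Result: 0.0001917 m^3/s per m

Derivation:
Convert k to m/s for unit consistency with H:
k = 0.00355 cm/s = 0.00355 / 100 m/s = 3.55e-05 m/s
Using q = k * H * Nf / Nd
Nf / Nd = 3 / 6 = 0.5
q = 3.55e-05 * 10.8 * 0.5
q = 0.0001917 m^3/s per m


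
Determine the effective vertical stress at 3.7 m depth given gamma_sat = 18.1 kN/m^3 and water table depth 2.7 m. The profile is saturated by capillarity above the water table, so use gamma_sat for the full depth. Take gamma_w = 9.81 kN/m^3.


Total stress = gamma_sat * depth
sigma = 18.1 * 3.7 = 66.97 kPa
Pore water pressure u = gamma_w * (depth - d_wt)
u = 9.81 * (3.7 - 2.7) = 9.81 kPa
Effective stress = sigma - u
sigma' = 66.97 - 9.81 = 57.16 kPa


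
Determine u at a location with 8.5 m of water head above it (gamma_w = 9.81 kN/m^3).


Result: 83.39 kPa

Derivation:
Using u = gamma_w * h_w
u = 9.81 * 8.5
u = 83.39 kPa


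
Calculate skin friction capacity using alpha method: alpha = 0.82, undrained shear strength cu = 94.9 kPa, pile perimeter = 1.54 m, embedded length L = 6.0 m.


Result: 719.04 kN

Derivation:
Using Qs = alpha * cu * perimeter * L
Qs = 0.82 * 94.9 * 1.54 * 6.0
Qs = 719.04 kN


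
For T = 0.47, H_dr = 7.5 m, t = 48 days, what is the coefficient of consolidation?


Using cv = T * H_dr^2 / t
H_dr^2 = 7.5^2 = 56.25
cv = 0.47 * 56.25 / 48
cv = 0.55078 m^2/day


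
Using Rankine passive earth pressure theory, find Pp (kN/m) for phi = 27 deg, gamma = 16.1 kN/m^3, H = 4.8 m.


Compute passive earth pressure coefficient:
Kp = tan^2(45 + phi/2) = tan^2(58.5) = 2.66294
Compute passive force:
Pp = 0.5 * Kp * gamma * H^2
Pp = 0.5 * 2.66294 * 16.1 * 4.8^2
Pp = 493.9 kN/m


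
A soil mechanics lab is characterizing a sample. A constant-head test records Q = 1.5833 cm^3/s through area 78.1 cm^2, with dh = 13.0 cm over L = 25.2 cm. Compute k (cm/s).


Compute hydraulic gradient:
i = dh / L = 13.0 / 25.2 = 0.515873
Then apply Darcy's law:
k = Q / (A * i)
k = 1.5833 / (78.1 * 0.515873)
k = 1.5833 / 40.2897
k = 0.039298 cm/s


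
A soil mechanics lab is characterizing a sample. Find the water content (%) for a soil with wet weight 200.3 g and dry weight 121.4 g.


Result: 64.99 %

Derivation:
Using w = (m_wet - m_dry) / m_dry * 100
m_wet - m_dry = 200.3 - 121.4 = 78.9 g
w = 78.9 / 121.4 * 100
w = 64.99 %


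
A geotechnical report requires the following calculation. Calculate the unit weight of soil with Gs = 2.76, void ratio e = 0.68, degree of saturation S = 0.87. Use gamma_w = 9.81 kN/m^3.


Using gamma = gamma_w * (Gs + S*e) / (1 + e)
Numerator: Gs + S*e = 2.76 + 0.87*0.68 = 3.3516
Denominator: 1 + e = 1 + 0.68 = 1.68
gamma = 9.81 * 3.3516 / 1.68
gamma = 19.571 kN/m^3


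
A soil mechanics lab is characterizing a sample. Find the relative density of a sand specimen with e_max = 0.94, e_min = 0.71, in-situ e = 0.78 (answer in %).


Result: 69.57 %

Derivation:
Using Dr = (e_max - e) / (e_max - e_min) * 100
e_max - e = 0.94 - 0.78 = 0.16
e_max - e_min = 0.94 - 0.71 = 0.23
Dr = 0.16 / 0.23 * 100
Dr = 69.57 %


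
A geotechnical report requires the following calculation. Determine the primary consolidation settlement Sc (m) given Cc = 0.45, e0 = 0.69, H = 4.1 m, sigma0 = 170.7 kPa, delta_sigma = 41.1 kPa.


Using Sc = Cc * H / (1 + e0) * log10((sigma0 + delta_sigma) / sigma0)
Stress ratio = (170.7 + 41.1) / 170.7 = 1.24077
log10(1.24077) = 0.0936924
Cc * H / (1 + e0) = 0.45 * 4.1 / (1 + 0.69) = 1.09172
Sc = 1.09172 * 0.0936924
Sc = 0.1023 m


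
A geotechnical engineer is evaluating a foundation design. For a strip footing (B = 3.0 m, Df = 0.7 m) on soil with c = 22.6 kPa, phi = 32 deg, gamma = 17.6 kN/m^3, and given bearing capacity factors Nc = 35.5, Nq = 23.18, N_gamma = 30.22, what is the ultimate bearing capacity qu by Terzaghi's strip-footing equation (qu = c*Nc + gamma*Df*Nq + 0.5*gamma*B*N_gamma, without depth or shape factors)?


Compute qu = c*Nc + gamma*Df*Nq + 0.5*gamma*B*N_gamma
Term 1: 22.6 * 35.5 = 802.3
Term 2: 17.6 * 0.7 * 23.18 = 285.5776
Term 3: 0.5 * 17.6 * 3.0 * 30.22 = 797.808
qu = 802.3 + 285.5776 + 797.808
qu = 1885.69 kPa


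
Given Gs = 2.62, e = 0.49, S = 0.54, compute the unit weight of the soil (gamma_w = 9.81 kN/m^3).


Using gamma = gamma_w * (Gs + S*e) / (1 + e)
Numerator: Gs + S*e = 2.62 + 0.54*0.49 = 2.8846
Denominator: 1 + e = 1 + 0.49 = 1.49
gamma = 9.81 * 2.8846 / 1.49
gamma = 18.992 kN/m^3


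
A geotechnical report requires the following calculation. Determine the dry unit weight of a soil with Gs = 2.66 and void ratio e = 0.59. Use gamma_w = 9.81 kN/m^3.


Using gamma_d = Gs * gamma_w / (1 + e)
gamma_d = 2.66 * 9.81 / (1 + 0.59)
gamma_d = 2.66 * 9.81 / 1.59
gamma_d = 16.412 kN/m^3


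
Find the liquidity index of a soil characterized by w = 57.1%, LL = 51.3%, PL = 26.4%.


First compute the plasticity index:
PI = LL - PL = 51.3 - 26.4 = 24.9
Then compute the liquidity index:
LI = (w - PL) / PI
LI = (57.1 - 26.4) / 24.9
LI = 1.233


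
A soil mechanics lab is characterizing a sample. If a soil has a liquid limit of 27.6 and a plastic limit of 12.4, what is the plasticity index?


Using PI = LL - PL
PI = 27.6 - 12.4
PI = 15.2


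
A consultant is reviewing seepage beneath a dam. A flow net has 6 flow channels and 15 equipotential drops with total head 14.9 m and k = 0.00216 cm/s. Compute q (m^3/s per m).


Convert k to m/s for unit consistency with H:
k = 0.00216 cm/s = 0.00216 / 100 m/s = 2.16e-05 m/s
Using q = k * H * Nf / Nd
Nf / Nd = 6 / 15 = 0.4
q = 2.16e-05 * 14.9 * 0.4
q = 0.0001287 m^3/s per m


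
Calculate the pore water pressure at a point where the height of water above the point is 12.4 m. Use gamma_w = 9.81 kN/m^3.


Using u = gamma_w * h_w
u = 9.81 * 12.4
u = 121.64 kPa


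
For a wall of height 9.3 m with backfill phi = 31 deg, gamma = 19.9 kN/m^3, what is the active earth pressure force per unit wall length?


Compute active earth pressure coefficient:
Ka = tan^2(45 - phi/2) = tan^2(29.5) = 0.320099
Compute active force:
Pa = 0.5 * Ka * gamma * H^2
Pa = 0.5 * 0.320099 * 19.9 * 9.3^2
Pa = 275.47 kN/m


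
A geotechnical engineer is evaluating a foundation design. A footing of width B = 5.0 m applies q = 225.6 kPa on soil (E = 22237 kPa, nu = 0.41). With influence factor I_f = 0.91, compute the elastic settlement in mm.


Using Se = q * B * (1 - nu^2) * I_f / E
1 - nu^2 = 1 - 0.41^2 = 0.8319
Se = 225.6 * 5.0 * 0.8319 * 0.91 / 22237
Se = 0.038401 m
Convert to mm: Se = 0.038401 * 1000 = 38.401 mm


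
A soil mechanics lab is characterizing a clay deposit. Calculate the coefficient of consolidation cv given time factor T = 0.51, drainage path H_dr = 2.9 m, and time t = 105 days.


Using cv = T * H_dr^2 / t
H_dr^2 = 2.9^2 = 8.41
cv = 0.51 * 8.41 / 105
cv = 0.04085 m^2/day


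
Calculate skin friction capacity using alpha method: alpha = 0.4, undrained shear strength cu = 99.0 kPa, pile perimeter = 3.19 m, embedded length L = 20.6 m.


Using Qs = alpha * cu * perimeter * L
Qs = 0.4 * 99.0 * 3.19 * 20.6
Qs = 2602.27 kN


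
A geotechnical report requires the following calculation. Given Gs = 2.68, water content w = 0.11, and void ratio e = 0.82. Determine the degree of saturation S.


Using S = Gs * w / e
S = 2.68 * 0.11 / 0.82
S = 0.3595


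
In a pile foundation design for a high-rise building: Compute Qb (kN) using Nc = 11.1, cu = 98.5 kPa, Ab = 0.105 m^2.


Result: 114.8 kN

Derivation:
Using Qb = Nc * cu * Ab
Qb = 11.1 * 98.5 * 0.105
Qb = 114.8 kN


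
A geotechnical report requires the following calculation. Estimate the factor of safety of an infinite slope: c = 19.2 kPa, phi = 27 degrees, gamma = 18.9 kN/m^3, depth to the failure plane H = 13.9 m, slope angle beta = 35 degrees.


Using Fs = c / (gamma*H*sin(beta)*cos(beta)) + tan(phi)/tan(beta)
Cohesion contribution = 19.2 / (18.9*13.9*sin(35)*cos(35))
Cohesion contribution = 0.15555
Friction contribution = tan(27)/tan(35) = 0.727678
Fs = 0.15555 + 0.727678
Fs = 0.883


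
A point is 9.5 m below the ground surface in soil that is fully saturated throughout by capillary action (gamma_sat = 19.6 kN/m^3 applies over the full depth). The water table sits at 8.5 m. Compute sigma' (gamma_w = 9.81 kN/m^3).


Total stress = gamma_sat * depth
sigma = 19.6 * 9.5 = 186.2 kPa
Pore water pressure u = gamma_w * (depth - d_wt)
u = 9.81 * (9.5 - 8.5) = 9.81 kPa
Effective stress = sigma - u
sigma' = 186.2 - 9.81 = 176.39 kPa


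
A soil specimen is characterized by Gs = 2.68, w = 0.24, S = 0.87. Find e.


Result: 0.7393

Derivation:
Using the relation e = Gs * w / S
e = 2.68 * 0.24 / 0.87
e = 0.7393


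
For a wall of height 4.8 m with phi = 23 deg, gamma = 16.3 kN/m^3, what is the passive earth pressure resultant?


Result: 428.62 kN/m

Derivation:
Compute passive earth pressure coefficient:
Kp = tan^2(45 + phi/2) = tan^2(56.5) = 2.282623
Compute passive force:
Pp = 0.5 * Kp * gamma * H^2
Pp = 0.5 * 2.282623 * 16.3 * 4.8^2
Pp = 428.62 kN/m


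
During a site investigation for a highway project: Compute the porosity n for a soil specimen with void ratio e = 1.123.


Using the relation n = e / (1 + e)
n = 1.123 / (1 + 1.123)
n = 1.123 / 2.123
n = 0.529


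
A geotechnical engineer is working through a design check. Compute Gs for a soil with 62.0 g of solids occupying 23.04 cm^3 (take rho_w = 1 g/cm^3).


Using Gs = m_s / (V_s * rho_w)
Since rho_w = 1 g/cm^3:
Gs = 62.0 / 23.04
Gs = 2.691


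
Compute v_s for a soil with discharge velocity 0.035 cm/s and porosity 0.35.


Using v_s = v_d / n
v_s = 0.035 / 0.35
v_s = 0.1 cm/s


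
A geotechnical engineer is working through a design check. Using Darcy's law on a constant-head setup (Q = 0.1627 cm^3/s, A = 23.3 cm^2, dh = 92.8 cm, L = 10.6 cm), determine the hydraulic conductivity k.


Result: 0.000798 cm/s

Derivation:
Compute hydraulic gradient:
i = dh / L = 92.8 / 10.6 = 8.75472
Then apply Darcy's law:
k = Q / (A * i)
k = 0.1627 / (23.3 * 8.75472)
k = 0.1627 / 203.985
k = 0.000798 cm/s


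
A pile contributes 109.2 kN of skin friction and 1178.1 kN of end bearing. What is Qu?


Result: 1287.3 kN

Derivation:
Using Qu = Qf + Qb
Qu = 109.2 + 1178.1
Qu = 1287.3 kN


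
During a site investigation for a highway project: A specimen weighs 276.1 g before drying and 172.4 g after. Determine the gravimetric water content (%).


Using w = (m_wet - m_dry) / m_dry * 100
m_wet - m_dry = 276.1 - 172.4 = 103.7 g
w = 103.7 / 172.4 * 100
w = 60.15 %


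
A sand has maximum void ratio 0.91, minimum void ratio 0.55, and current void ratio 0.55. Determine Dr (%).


Result: 100.0 %

Derivation:
Using Dr = (e_max - e) / (e_max - e_min) * 100
e_max - e = 0.91 - 0.55 = 0.36
e_max - e_min = 0.91 - 0.55 = 0.36
Dr = 0.36 / 0.36 * 100
Dr = 100.0 %


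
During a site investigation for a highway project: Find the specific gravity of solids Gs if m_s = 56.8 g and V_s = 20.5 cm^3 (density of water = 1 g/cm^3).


Result: 2.771

Derivation:
Using Gs = m_s / (V_s * rho_w)
Since rho_w = 1 g/cm^3:
Gs = 56.8 / 20.5
Gs = 2.771


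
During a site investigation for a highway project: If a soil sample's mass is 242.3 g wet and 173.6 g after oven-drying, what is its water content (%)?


Result: 39.57 %

Derivation:
Using w = (m_wet - m_dry) / m_dry * 100
m_wet - m_dry = 242.3 - 173.6 = 68.7 g
w = 68.7 / 173.6 * 100
w = 39.57 %


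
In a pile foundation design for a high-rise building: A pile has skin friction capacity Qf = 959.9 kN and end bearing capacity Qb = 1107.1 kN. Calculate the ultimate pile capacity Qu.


Result: 2067.0 kN

Derivation:
Using Qu = Qf + Qb
Qu = 959.9 + 1107.1
Qu = 2067.0 kN


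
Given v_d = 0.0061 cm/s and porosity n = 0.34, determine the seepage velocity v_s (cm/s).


Result: 0.01794 cm/s

Derivation:
Using v_s = v_d / n
v_s = 0.0061 / 0.34
v_s = 0.01794 cm/s


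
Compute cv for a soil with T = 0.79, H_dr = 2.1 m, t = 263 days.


Result: 0.01325 m^2/day

Derivation:
Using cv = T * H_dr^2 / t
H_dr^2 = 2.1^2 = 4.41
cv = 0.79 * 4.41 / 263
cv = 0.01325 m^2/day


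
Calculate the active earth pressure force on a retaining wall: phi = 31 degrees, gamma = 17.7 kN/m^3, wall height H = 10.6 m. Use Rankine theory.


Compute active earth pressure coefficient:
Ka = tan^2(45 - phi/2) = tan^2(29.5) = 0.320099
Compute active force:
Pa = 0.5 * Ka * gamma * H^2
Pa = 0.5 * 0.320099 * 17.7 * 10.6^2
Pa = 318.3 kN/m


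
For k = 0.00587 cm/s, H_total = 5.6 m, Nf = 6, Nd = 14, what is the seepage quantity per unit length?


Convert k to m/s for unit consistency with H:
k = 0.00587 cm/s = 0.00587 / 100 m/s = 5.87e-05 m/s
Using q = k * H * Nf / Nd
Nf / Nd = 6 / 14 = 0.4286
q = 5.87e-05 * 5.6 * 0.4286
q = 0.0001409 m^3/s per m


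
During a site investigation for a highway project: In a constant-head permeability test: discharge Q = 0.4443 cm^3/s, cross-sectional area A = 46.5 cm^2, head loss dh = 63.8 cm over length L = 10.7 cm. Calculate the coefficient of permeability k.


Compute hydraulic gradient:
i = dh / L = 63.8 / 10.7 = 5.96262
Then apply Darcy's law:
k = Q / (A * i)
k = 0.4443 / (46.5 * 5.96262)
k = 0.4443 / 277.262
k = 0.001602 cm/s


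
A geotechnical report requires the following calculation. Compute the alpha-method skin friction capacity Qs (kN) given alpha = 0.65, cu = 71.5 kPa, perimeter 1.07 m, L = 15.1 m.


Using Qs = alpha * cu * perimeter * L
Qs = 0.65 * 71.5 * 1.07 * 15.1
Qs = 750.9 kN


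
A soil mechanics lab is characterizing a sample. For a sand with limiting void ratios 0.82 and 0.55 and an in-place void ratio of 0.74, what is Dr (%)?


Using Dr = (e_max - e) / (e_max - e_min) * 100
e_max - e = 0.82 - 0.74 = 0.08
e_max - e_min = 0.82 - 0.55 = 0.27
Dr = 0.08 / 0.27 * 100
Dr = 29.63 %


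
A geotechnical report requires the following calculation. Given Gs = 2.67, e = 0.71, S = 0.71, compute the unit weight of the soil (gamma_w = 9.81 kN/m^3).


Using gamma = gamma_w * (Gs + S*e) / (1 + e)
Numerator: Gs + S*e = 2.67 + 0.71*0.71 = 3.1741
Denominator: 1 + e = 1 + 0.71 = 1.71
gamma = 9.81 * 3.1741 / 1.71
gamma = 18.209 kN/m^3


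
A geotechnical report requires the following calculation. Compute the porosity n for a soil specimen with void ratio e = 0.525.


Using the relation n = e / (1 + e)
n = 0.525 / (1 + 0.525)
n = 0.525 / 1.525
n = 0.3443


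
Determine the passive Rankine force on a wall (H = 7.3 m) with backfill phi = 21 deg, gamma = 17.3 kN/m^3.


Compute passive earth pressure coefficient:
Kp = tan^2(45 + phi/2) = tan^2(55.5) = 2.117051
Compute passive force:
Pp = 0.5 * Kp * gamma * H^2
Pp = 0.5 * 2.117051 * 17.3 * 7.3^2
Pp = 975.87 kN/m


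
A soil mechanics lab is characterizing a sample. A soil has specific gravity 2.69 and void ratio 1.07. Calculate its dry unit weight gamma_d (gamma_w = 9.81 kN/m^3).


Using gamma_d = Gs * gamma_w / (1 + e)
gamma_d = 2.69 * 9.81 / (1 + 1.07)
gamma_d = 2.69 * 9.81 / 2.07
gamma_d = 12.748 kN/m^3


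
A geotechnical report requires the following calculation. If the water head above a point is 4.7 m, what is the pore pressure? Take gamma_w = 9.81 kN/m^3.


Using u = gamma_w * h_w
u = 9.81 * 4.7
u = 46.11 kPa


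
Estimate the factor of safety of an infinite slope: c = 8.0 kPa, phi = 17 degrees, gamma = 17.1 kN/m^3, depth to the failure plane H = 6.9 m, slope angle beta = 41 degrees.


Using Fs = c / (gamma*H*sin(beta)*cos(beta)) + tan(phi)/tan(beta)
Cohesion contribution = 8.0 / (17.1*6.9*sin(41)*cos(41))
Cohesion contribution = 0.136937
Friction contribution = tan(17)/tan(41) = 0.351703
Fs = 0.136937 + 0.351703
Fs = 0.489


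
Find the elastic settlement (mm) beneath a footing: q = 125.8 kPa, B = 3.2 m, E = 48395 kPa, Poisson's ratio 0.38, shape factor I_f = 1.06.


Result: 7.544 mm

Derivation:
Using Se = q * B * (1 - nu^2) * I_f / E
1 - nu^2 = 1 - 0.38^2 = 0.8556
Se = 125.8 * 3.2 * 0.8556 * 1.06 / 48395
Se = 0.007544 m
Convert to mm: Se = 0.007544 * 1000 = 7.544 mm


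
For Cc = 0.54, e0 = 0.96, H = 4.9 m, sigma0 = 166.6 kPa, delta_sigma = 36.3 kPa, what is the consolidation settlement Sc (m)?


Using Sc = Cc * H / (1 + e0) * log10((sigma0 + delta_sigma) / sigma0)
Stress ratio = (166.6 + 36.3) / 166.6 = 1.21789
log10(1.21789) = 0.085607
Cc * H / (1 + e0) = 0.54 * 4.9 / (1 + 0.96) = 1.35
Sc = 1.35 * 0.085607
Sc = 0.1156 m


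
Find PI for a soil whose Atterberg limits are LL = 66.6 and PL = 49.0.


Result: 17.6

Derivation:
Using PI = LL - PL
PI = 66.6 - 49.0
PI = 17.6


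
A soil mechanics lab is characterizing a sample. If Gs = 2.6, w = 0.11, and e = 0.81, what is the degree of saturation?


Using S = Gs * w / e
S = 2.6 * 0.11 / 0.81
S = 0.3531


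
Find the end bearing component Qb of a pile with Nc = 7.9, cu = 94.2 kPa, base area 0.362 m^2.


Using Qb = Nc * cu * Ab
Qb = 7.9 * 94.2 * 0.362
Qb = 269.39 kN


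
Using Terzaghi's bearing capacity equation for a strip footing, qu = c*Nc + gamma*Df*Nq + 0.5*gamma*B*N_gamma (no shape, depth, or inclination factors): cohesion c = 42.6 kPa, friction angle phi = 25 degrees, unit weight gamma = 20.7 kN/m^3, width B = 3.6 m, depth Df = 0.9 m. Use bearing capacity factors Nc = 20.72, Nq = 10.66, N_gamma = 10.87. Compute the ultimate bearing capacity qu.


Compute qu = c*Nc + gamma*Df*Nq + 0.5*gamma*B*N_gamma
Term 1: 42.6 * 20.72 = 882.672
Term 2: 20.7 * 0.9 * 10.66 = 198.5958
Term 3: 0.5 * 20.7 * 3.6 * 10.87 = 405.0162
qu = 882.672 + 198.5958 + 405.0162
qu = 1486.28 kPa


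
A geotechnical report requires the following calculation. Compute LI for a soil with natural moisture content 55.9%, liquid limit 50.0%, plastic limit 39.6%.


Result: 1.567

Derivation:
First compute the plasticity index:
PI = LL - PL = 50.0 - 39.6 = 10.4
Then compute the liquidity index:
LI = (w - PL) / PI
LI = (55.9 - 39.6) / 10.4
LI = 1.567


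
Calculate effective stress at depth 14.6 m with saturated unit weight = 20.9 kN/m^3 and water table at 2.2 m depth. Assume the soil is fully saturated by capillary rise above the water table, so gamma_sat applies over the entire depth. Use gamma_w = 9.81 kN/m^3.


Result: 183.5 kPa

Derivation:
Total stress = gamma_sat * depth
sigma = 20.9 * 14.6 = 305.14 kPa
Pore water pressure u = gamma_w * (depth - d_wt)
u = 9.81 * (14.6 - 2.2) = 121.644 kPa
Effective stress = sigma - u
sigma' = 305.14 - 121.644 = 183.5 kPa


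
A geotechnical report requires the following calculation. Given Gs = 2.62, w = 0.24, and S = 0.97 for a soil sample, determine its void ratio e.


Using the relation e = Gs * w / S
e = 2.62 * 0.24 / 0.97
e = 0.6482


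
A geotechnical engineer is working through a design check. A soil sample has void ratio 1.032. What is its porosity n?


Using the relation n = e / (1 + e)
n = 1.032 / (1 + 1.032)
n = 1.032 / 2.032
n = 0.5079


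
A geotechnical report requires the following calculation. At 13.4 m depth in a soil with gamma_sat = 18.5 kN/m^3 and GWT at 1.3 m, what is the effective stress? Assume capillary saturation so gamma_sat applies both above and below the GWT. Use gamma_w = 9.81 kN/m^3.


Result: 129.2 kPa

Derivation:
Total stress = gamma_sat * depth
sigma = 18.5 * 13.4 = 247.9 kPa
Pore water pressure u = gamma_w * (depth - d_wt)
u = 9.81 * (13.4 - 1.3) = 118.701 kPa
Effective stress = sigma - u
sigma' = 247.9 - 118.701 = 129.2 kPa


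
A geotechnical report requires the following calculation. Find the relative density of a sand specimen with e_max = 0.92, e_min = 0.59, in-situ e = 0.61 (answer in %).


Result: 93.94 %

Derivation:
Using Dr = (e_max - e) / (e_max - e_min) * 100
e_max - e = 0.92 - 0.61 = 0.31
e_max - e_min = 0.92 - 0.59 = 0.33
Dr = 0.31 / 0.33 * 100
Dr = 93.94 %


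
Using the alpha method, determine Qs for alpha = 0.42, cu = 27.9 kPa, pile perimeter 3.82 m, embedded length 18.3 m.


Result: 819.16 kN

Derivation:
Using Qs = alpha * cu * perimeter * L
Qs = 0.42 * 27.9 * 3.82 * 18.3
Qs = 819.16 kN


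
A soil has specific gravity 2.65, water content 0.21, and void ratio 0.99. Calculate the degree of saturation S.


Result: 0.5621

Derivation:
Using S = Gs * w / e
S = 2.65 * 0.21 / 0.99
S = 0.5621


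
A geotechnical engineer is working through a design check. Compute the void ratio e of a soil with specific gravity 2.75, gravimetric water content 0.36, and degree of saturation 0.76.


Using the relation e = Gs * w / S
e = 2.75 * 0.36 / 0.76
e = 1.3026


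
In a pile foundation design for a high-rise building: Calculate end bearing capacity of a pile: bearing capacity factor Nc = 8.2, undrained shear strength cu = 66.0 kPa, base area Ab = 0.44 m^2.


Using Qb = Nc * cu * Ab
Qb = 8.2 * 66.0 * 0.44
Qb = 238.13 kN


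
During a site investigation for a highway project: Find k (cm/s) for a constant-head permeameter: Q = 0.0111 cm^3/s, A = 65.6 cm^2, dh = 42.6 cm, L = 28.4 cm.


Compute hydraulic gradient:
i = dh / L = 42.6 / 28.4 = 1.5
Then apply Darcy's law:
k = Q / (A * i)
k = 0.0111 / (65.6 * 1.5)
k = 0.0111 / 98.4
k = 0.000113 cm/s


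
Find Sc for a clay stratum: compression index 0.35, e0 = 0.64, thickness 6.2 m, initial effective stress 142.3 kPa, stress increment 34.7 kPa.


Using Sc = Cc * H / (1 + e0) * log10((sigma0 + delta_sigma) / sigma0)
Stress ratio = (142.3 + 34.7) / 142.3 = 1.24385
log10(1.24385) = 0.0947684
Cc * H / (1 + e0) = 0.35 * 6.2 / (1 + 0.64) = 1.32317
Sc = 1.32317 * 0.0947684
Sc = 0.1254 m


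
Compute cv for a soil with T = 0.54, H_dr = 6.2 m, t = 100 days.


Using cv = T * H_dr^2 / t
H_dr^2 = 6.2^2 = 38.44
cv = 0.54 * 38.44 / 100
cv = 0.20758 m^2/day


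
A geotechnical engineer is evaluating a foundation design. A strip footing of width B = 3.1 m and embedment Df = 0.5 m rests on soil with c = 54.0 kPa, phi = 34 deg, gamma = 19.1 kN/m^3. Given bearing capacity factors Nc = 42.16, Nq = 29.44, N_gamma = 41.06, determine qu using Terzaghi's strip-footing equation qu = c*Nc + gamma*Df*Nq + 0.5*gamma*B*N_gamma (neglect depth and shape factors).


Compute qu = c*Nc + gamma*Df*Nq + 0.5*gamma*B*N_gamma
Term 1: 54.0 * 42.16 = 2276.64
Term 2: 19.1 * 0.5 * 29.44 = 281.152
Term 3: 0.5 * 19.1 * 3.1 * 41.06 = 1215.5813
qu = 2276.64 + 281.152 + 1215.5813
qu = 3773.37 kPa


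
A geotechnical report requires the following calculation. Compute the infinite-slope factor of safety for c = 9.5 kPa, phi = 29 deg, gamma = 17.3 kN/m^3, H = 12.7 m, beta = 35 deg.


Result: 0.884

Derivation:
Using Fs = c / (gamma*H*sin(beta)*cos(beta)) + tan(phi)/tan(beta)
Cohesion contribution = 9.5 / (17.3*12.7*sin(35)*cos(35))
Cohesion contribution = 0.0920276
Friction contribution = tan(29)/tan(35) = 0.791635
Fs = 0.0920276 + 0.791635
Fs = 0.884


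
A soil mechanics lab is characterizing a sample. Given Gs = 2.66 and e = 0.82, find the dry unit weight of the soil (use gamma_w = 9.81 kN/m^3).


Using gamma_d = Gs * gamma_w / (1 + e)
gamma_d = 2.66 * 9.81 / (1 + 0.82)
gamma_d = 2.66 * 9.81 / 1.82
gamma_d = 14.338 kN/m^3


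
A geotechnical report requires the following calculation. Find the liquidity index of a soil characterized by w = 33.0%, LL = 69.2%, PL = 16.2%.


First compute the plasticity index:
PI = LL - PL = 69.2 - 16.2 = 53.0
Then compute the liquidity index:
LI = (w - PL) / PI
LI = (33.0 - 16.2) / 53.0
LI = 0.317


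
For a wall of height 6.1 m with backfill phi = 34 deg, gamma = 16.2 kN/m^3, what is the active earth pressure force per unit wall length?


Result: 85.21 kN/m

Derivation:
Compute active earth pressure coefficient:
Ka = tan^2(45 - phi/2) = tan^2(28.0) = 0.282715
Compute active force:
Pa = 0.5 * Ka * gamma * H^2
Pa = 0.5 * 0.282715 * 16.2 * 6.1^2
Pa = 85.21 kN/m


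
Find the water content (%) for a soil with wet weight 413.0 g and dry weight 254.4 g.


Using w = (m_wet - m_dry) / m_dry * 100
m_wet - m_dry = 413.0 - 254.4 = 158.6 g
w = 158.6 / 254.4 * 100
w = 62.34 %


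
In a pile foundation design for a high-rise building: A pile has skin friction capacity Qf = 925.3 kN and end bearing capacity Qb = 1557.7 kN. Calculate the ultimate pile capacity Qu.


Using Qu = Qf + Qb
Qu = 925.3 + 1557.7
Qu = 2483.0 kN


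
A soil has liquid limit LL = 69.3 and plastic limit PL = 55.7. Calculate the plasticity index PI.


Using PI = LL - PL
PI = 69.3 - 55.7
PI = 13.6


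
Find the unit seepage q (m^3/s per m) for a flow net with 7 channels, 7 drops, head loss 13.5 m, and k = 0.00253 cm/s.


Convert k to m/s for unit consistency with H:
k = 0.00253 cm/s = 0.00253 / 100 m/s = 2.53e-05 m/s
Using q = k * H * Nf / Nd
Nf / Nd = 7 / 7 = 1.0
q = 2.53e-05 * 13.5 * 1.0
q = 0.0003416 m^3/s per m


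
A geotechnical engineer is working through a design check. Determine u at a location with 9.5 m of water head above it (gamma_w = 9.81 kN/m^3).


Using u = gamma_w * h_w
u = 9.81 * 9.5
u = 93.2 kPa


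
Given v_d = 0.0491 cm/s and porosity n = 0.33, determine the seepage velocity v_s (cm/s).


Result: 0.14879 cm/s

Derivation:
Using v_s = v_d / n
v_s = 0.0491 / 0.33
v_s = 0.14879 cm/s


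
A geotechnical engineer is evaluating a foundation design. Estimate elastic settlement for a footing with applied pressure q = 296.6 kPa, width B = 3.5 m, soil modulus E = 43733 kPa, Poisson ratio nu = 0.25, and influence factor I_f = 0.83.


Using Se = q * B * (1 - nu^2) * I_f / E
1 - nu^2 = 1 - 0.25^2 = 0.9375
Se = 296.6 * 3.5 * 0.9375 * 0.83 / 43733
Se = 0.018471 m
Convert to mm: Se = 0.018471 * 1000 = 18.471 mm


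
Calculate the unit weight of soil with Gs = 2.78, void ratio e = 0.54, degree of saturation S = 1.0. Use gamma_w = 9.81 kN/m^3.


Result: 21.149 kN/m^3

Derivation:
Using gamma = gamma_w * (Gs + S*e) / (1 + e)
Numerator: Gs + S*e = 2.78 + 1.0*0.54 = 3.32
Denominator: 1 + e = 1 + 0.54 = 1.54
gamma = 9.81 * 3.32 / 1.54
gamma = 21.149 kN/m^3


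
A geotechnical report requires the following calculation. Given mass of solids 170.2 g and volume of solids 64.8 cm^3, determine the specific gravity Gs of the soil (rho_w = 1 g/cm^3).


Using Gs = m_s / (V_s * rho_w)
Since rho_w = 1 g/cm^3:
Gs = 170.2 / 64.8
Gs = 2.627


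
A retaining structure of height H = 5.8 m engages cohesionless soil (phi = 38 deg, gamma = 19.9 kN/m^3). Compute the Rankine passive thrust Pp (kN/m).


Compute passive earth pressure coefficient:
Kp = tan^2(45 + phi/2) = tan^2(64.0) = 4.203746
Compute passive force:
Pp = 0.5 * Kp * gamma * H^2
Pp = 0.5 * 4.203746 * 19.9 * 5.8^2
Pp = 1407.07 kN/m


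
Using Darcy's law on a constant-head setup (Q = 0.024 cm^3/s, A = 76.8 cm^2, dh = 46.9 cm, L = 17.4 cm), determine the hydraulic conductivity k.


Compute hydraulic gradient:
i = dh / L = 46.9 / 17.4 = 2.6954
Then apply Darcy's law:
k = Q / (A * i)
k = 0.024 / (76.8 * 2.6954)
k = 0.024 / 207.007
k = 0.000116 cm/s


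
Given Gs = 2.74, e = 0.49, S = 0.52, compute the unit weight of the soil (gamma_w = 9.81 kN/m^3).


Using gamma = gamma_w * (Gs + S*e) / (1 + e)
Numerator: Gs + S*e = 2.74 + 0.52*0.49 = 2.9948
Denominator: 1 + e = 1 + 0.49 = 1.49
gamma = 9.81 * 2.9948 / 1.49
gamma = 19.717 kN/m^3


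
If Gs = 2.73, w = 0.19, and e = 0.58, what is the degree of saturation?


Using S = Gs * w / e
S = 2.73 * 0.19 / 0.58
S = 0.8943


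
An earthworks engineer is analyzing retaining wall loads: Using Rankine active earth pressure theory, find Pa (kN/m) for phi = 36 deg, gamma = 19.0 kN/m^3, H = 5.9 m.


Compute active earth pressure coefficient:
Ka = tan^2(45 - phi/2) = tan^2(27.0) = 0.259616
Compute active force:
Pa = 0.5 * Ka * gamma * H^2
Pa = 0.5 * 0.259616 * 19.0 * 5.9^2
Pa = 85.85 kN/m


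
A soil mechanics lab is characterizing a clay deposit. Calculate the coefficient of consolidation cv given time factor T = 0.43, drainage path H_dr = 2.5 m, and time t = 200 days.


Using cv = T * H_dr^2 / t
H_dr^2 = 2.5^2 = 6.25
cv = 0.43 * 6.25 / 200
cv = 0.01344 m^2/day


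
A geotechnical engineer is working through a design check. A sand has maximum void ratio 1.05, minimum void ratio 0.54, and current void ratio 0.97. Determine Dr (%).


Using Dr = (e_max - e) / (e_max - e_min) * 100
e_max - e = 1.05 - 0.97 = 0.08
e_max - e_min = 1.05 - 0.54 = 0.51
Dr = 0.08 / 0.51 * 100
Dr = 15.69 %


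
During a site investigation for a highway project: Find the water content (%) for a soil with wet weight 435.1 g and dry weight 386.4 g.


Using w = (m_wet - m_dry) / m_dry * 100
m_wet - m_dry = 435.1 - 386.4 = 48.7 g
w = 48.7 / 386.4 * 100
w = 12.6 %


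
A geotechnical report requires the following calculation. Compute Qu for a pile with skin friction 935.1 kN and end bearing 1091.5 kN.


Using Qu = Qf + Qb
Qu = 935.1 + 1091.5
Qu = 2026.6 kN


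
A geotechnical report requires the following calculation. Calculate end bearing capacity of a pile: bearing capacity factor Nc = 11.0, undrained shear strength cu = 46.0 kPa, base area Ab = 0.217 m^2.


Using Qb = Nc * cu * Ab
Qb = 11.0 * 46.0 * 0.217
Qb = 109.8 kN


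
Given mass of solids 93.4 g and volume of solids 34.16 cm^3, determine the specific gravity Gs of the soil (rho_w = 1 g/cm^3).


Using Gs = m_s / (V_s * rho_w)
Since rho_w = 1 g/cm^3:
Gs = 93.4 / 34.16
Gs = 2.734


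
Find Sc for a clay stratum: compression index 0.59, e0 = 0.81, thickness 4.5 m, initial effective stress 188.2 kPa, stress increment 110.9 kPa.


Using Sc = Cc * H / (1 + e0) * log10((sigma0 + delta_sigma) / sigma0)
Stress ratio = (188.2 + 110.9) / 188.2 = 1.58927
log10(1.58927) = 0.201197
Cc * H / (1 + e0) = 0.59 * 4.5 / (1 + 0.81) = 1.46685
Sc = 1.46685 * 0.201197
Sc = 0.2951 m


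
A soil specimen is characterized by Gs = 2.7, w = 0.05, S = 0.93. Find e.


Result: 0.1452

Derivation:
Using the relation e = Gs * w / S
e = 2.7 * 0.05 / 0.93
e = 0.1452


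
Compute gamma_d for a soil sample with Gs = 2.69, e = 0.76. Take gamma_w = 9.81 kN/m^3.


Using gamma_d = Gs * gamma_w / (1 + e)
gamma_d = 2.69 * 9.81 / (1 + 0.76)
gamma_d = 2.69 * 9.81 / 1.76
gamma_d = 14.994 kN/m^3


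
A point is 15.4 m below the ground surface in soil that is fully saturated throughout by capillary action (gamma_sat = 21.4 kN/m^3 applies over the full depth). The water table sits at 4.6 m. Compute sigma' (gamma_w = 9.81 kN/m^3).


Total stress = gamma_sat * depth
sigma = 21.4 * 15.4 = 329.56 kPa
Pore water pressure u = gamma_w * (depth - d_wt)
u = 9.81 * (15.4 - 4.6) = 105.948 kPa
Effective stress = sigma - u
sigma' = 329.56 - 105.948 = 223.61 kPa


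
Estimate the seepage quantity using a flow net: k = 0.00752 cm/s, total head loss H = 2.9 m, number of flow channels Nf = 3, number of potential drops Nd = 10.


Convert k to m/s for unit consistency with H:
k = 0.00752 cm/s = 0.00752 / 100 m/s = 7.52e-05 m/s
Using q = k * H * Nf / Nd
Nf / Nd = 3 / 10 = 0.3
q = 7.52e-05 * 2.9 * 0.3
q = 6.542e-05 m^3/s per m


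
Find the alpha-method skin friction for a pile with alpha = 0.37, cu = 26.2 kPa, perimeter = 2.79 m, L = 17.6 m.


Using Qs = alpha * cu * perimeter * L
Qs = 0.37 * 26.2 * 2.79 * 17.6
Qs = 476.01 kN


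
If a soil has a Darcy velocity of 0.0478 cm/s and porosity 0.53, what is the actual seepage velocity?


Result: 0.09019 cm/s

Derivation:
Using v_s = v_d / n
v_s = 0.0478 / 0.53
v_s = 0.09019 cm/s


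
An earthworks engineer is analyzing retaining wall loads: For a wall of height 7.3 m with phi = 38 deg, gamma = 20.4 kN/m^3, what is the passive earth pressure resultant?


Result: 2284.98 kN/m

Derivation:
Compute passive earth pressure coefficient:
Kp = tan^2(45 + phi/2) = tan^2(64.0) = 4.203746
Compute passive force:
Pp = 0.5 * Kp * gamma * H^2
Pp = 0.5 * 4.203746 * 20.4 * 7.3^2
Pp = 2284.98 kN/m


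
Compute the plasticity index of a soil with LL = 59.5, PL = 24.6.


Using PI = LL - PL
PI = 59.5 - 24.6
PI = 34.9


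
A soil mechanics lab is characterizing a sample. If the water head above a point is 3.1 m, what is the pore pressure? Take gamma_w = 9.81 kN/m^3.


Using u = gamma_w * h_w
u = 9.81 * 3.1
u = 30.41 kPa


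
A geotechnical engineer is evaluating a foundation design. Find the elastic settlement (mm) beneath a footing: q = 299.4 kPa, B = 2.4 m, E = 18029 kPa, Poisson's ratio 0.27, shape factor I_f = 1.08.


Result: 39.906 mm

Derivation:
Using Se = q * B * (1 - nu^2) * I_f / E
1 - nu^2 = 1 - 0.27^2 = 0.9271
Se = 299.4 * 2.4 * 0.9271 * 1.08 / 18029
Se = 0.039906 m
Convert to mm: Se = 0.039906 * 1000 = 39.906 mm


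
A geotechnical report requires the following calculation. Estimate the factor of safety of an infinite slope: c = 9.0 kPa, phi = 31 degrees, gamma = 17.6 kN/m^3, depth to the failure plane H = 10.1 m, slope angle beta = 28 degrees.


Result: 1.252

Derivation:
Using Fs = c / (gamma*H*sin(beta)*cos(beta)) + tan(phi)/tan(beta)
Cohesion contribution = 9.0 / (17.6*10.1*sin(28)*cos(28))
Cohesion contribution = 0.122142
Friction contribution = tan(31)/tan(28) = 1.13005
Fs = 0.122142 + 1.13005
Fs = 1.252


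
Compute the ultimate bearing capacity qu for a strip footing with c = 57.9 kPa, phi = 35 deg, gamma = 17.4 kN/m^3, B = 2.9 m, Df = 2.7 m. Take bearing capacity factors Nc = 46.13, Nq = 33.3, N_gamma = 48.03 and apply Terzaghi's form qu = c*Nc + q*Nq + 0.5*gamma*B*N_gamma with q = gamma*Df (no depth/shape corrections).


Compute qu = c*Nc + gamma*Df*Nq + 0.5*gamma*B*N_gamma
Term 1: 57.9 * 46.13 = 2670.927
Term 2: 17.4 * 2.7 * 33.3 = 1564.434
Term 3: 0.5 * 17.4 * 2.9 * 48.03 = 1211.7969
qu = 2670.927 + 1564.434 + 1211.7969
qu = 5447.16 kPa


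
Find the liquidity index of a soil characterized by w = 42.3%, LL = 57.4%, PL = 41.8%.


First compute the plasticity index:
PI = LL - PL = 57.4 - 41.8 = 15.6
Then compute the liquidity index:
LI = (w - PL) / PI
LI = (42.3 - 41.8) / 15.6
LI = 0.032


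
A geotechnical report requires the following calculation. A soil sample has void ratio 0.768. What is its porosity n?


Using the relation n = e / (1 + e)
n = 0.768 / (1 + 0.768)
n = 0.768 / 1.768
n = 0.4344


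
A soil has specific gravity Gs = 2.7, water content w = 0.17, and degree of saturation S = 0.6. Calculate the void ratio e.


Result: 0.765

Derivation:
Using the relation e = Gs * w / S
e = 2.7 * 0.17 / 0.6
e = 0.765


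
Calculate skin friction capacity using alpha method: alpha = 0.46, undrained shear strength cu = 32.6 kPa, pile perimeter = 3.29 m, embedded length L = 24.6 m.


Using Qs = alpha * cu * perimeter * L
Qs = 0.46 * 32.6 * 3.29 * 24.6
Qs = 1213.69 kN


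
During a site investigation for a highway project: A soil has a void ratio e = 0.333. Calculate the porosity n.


Result: 0.2498

Derivation:
Using the relation n = e / (1 + e)
n = 0.333 / (1 + 0.333)
n = 0.333 / 1.333
n = 0.2498


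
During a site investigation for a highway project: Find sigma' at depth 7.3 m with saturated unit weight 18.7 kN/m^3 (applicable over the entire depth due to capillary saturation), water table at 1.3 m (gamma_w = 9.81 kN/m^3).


Total stress = gamma_sat * depth
sigma = 18.7 * 7.3 = 136.51 kPa
Pore water pressure u = gamma_w * (depth - d_wt)
u = 9.81 * (7.3 - 1.3) = 58.86 kPa
Effective stress = sigma - u
sigma' = 136.51 - 58.86 = 77.65 kPa


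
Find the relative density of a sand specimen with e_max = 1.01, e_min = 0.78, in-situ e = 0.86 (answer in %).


Result: 65.22 %

Derivation:
Using Dr = (e_max - e) / (e_max - e_min) * 100
e_max - e = 1.01 - 0.86 = 0.15
e_max - e_min = 1.01 - 0.78 = 0.23
Dr = 0.15 / 0.23 * 100
Dr = 65.22 %


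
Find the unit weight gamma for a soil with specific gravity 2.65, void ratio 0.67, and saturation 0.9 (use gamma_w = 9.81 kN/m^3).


Using gamma = gamma_w * (Gs + S*e) / (1 + e)
Numerator: Gs + S*e = 2.65 + 0.9*0.67 = 3.253
Denominator: 1 + e = 1 + 0.67 = 1.67
gamma = 9.81 * 3.253 / 1.67
gamma = 19.109 kN/m^3


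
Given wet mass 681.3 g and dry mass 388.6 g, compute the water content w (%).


Using w = (m_wet - m_dry) / m_dry * 100
m_wet - m_dry = 681.3 - 388.6 = 292.7 g
w = 292.7 / 388.6 * 100
w = 75.32 %


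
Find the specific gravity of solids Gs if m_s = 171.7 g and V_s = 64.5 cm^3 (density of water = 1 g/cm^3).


Using Gs = m_s / (V_s * rho_w)
Since rho_w = 1 g/cm^3:
Gs = 171.7 / 64.5
Gs = 2.662


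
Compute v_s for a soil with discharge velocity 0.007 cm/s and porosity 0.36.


Result: 0.01944 cm/s

Derivation:
Using v_s = v_d / n
v_s = 0.007 / 0.36
v_s = 0.01944 cm/s


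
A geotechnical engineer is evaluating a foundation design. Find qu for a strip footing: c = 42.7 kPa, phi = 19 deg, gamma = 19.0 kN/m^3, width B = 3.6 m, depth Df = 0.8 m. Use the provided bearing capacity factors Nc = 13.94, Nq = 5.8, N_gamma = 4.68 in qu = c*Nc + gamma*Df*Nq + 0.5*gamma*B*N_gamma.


Result: 843.45 kPa

Derivation:
Compute qu = c*Nc + gamma*Df*Nq + 0.5*gamma*B*N_gamma
Term 1: 42.7 * 13.94 = 595.238
Term 2: 19.0 * 0.8 * 5.8 = 88.16
Term 3: 0.5 * 19.0 * 3.6 * 4.68 = 160.056
qu = 595.238 + 88.16 + 160.056
qu = 843.45 kPa


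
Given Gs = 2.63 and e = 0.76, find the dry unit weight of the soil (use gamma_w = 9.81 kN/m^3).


Using gamma_d = Gs * gamma_w / (1 + e)
gamma_d = 2.63 * 9.81 / (1 + 0.76)
gamma_d = 2.63 * 9.81 / 1.76
gamma_d = 14.659 kN/m^3


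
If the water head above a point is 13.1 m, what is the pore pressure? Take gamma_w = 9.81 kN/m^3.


Result: 128.51 kPa

Derivation:
Using u = gamma_w * h_w
u = 9.81 * 13.1
u = 128.51 kPa
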